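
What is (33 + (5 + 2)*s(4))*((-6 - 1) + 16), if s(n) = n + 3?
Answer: 738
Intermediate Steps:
s(n) = 3 + n
(33 + (5 + 2)*s(4))*((-6 - 1) + 16) = (33 + (5 + 2)*(3 + 4))*((-6 - 1) + 16) = (33 + 7*7)*(-7 + 16) = (33 + 49)*9 = 82*9 = 738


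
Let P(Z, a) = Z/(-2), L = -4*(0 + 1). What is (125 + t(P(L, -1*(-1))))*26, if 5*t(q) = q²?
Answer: 16354/5 ≈ 3270.8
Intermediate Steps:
L = -4 (L = -4*1 = -4)
P(Z, a) = -Z/2 (P(Z, a) = Z*(-½) = -Z/2)
t(q) = q²/5
(125 + t(P(L, -1*(-1))))*26 = (125 + (-½*(-4))²/5)*26 = (125 + (⅕)*2²)*26 = (125 + (⅕)*4)*26 = (125 + ⅘)*26 = (629/5)*26 = 16354/5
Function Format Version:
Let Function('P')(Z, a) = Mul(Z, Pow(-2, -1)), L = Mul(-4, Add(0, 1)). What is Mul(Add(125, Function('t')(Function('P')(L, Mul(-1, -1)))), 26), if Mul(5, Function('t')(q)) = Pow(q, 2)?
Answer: Rational(16354, 5) ≈ 3270.8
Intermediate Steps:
L = -4 (L = Mul(-4, 1) = -4)
Function('P')(Z, a) = Mul(Rational(-1, 2), Z) (Function('P')(Z, a) = Mul(Z, Rational(-1, 2)) = Mul(Rational(-1, 2), Z))
Function('t')(q) = Mul(Rational(1, 5), Pow(q, 2))
Mul(Add(125, Function('t')(Function('P')(L, Mul(-1, -1)))), 26) = Mul(Add(125, Mul(Rational(1, 5), Pow(Mul(Rational(-1, 2), -4), 2))), 26) = Mul(Add(125, Mul(Rational(1, 5), Pow(2, 2))), 26) = Mul(Add(125, Mul(Rational(1, 5), 4)), 26) = Mul(Add(125, Rational(4, 5)), 26) = Mul(Rational(629, 5), 26) = Rational(16354, 5)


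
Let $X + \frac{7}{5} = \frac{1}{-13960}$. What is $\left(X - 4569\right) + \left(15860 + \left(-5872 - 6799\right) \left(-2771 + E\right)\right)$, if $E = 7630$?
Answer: $- \frac{171867421525}{2792} \approx -6.1557 \cdot 10^{7}$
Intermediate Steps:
$X = - \frac{3909}{2792}$ ($X = - \frac{7}{5} + \frac{1}{-13960} = - \frac{7}{5} - \frac{1}{13960} = - \frac{3909}{2792} \approx -1.4001$)
$\left(X - 4569\right) + \left(15860 + \left(-5872 - 6799\right) \left(-2771 + E\right)\right) = \left(- \frac{3909}{2792} - 4569\right) + \left(15860 + \left(-5872 - 6799\right) \left(-2771 + 7630\right)\right) = - \frac{12760557}{2792} + \left(15860 - 61568389\right) = - \frac{12760557}{2792} - 61552529 = - \frac{171867421525}{2792}$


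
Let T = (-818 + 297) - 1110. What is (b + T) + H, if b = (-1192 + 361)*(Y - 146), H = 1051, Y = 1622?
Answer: -1227136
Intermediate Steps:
b = -1226556 (b = (-1192 + 361)*(1622 - 146) = -831*1476 = -1226556)
T = -1631 (T = -521 - 1110 = -1631)
(b + T) + H = (-1226556 - 1631) + 1051 = -1228187 + 1051 = -1227136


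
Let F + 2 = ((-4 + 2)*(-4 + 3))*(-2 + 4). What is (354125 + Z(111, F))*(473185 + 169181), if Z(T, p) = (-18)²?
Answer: 227685986334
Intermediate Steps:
F = 2 (F = -2 + ((-4 + 2)*(-4 + 3))*(-2 + 4) = -2 - 2*(-1)*2 = -2 + 2*2 = -2 + 4 = 2)
Z(T, p) = 324
(354125 + Z(111, F))*(473185 + 169181) = (354125 + 324)*(473185 + 169181) = 354449*642366 = 227685986334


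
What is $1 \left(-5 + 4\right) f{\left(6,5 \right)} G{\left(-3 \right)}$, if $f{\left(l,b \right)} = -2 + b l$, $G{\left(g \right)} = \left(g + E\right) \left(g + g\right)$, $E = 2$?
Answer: $-168$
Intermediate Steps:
$G{\left(g \right)} = 2 g \left(2 + g\right)$ ($G{\left(g \right)} = \left(g + 2\right) \left(g + g\right) = \left(2 + g\right) 2 g = 2 g \left(2 + g\right)$)
$1 \left(-5 + 4\right) f{\left(6,5 \right)} G{\left(-3 \right)} = 1 \left(-5 + 4\right) \left(-2 + 5 \cdot 6\right) 2 \left(-3\right) \left(2 - 3\right) = 1 \left(-1\right) \left(-2 + 30\right) 2 \left(-3\right) \left(-1\right) = \left(-1\right) 28 \cdot 6 = \left(-28\right) 6 = -168$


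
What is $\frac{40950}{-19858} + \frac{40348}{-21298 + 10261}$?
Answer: $- \frac{626597867}{109586373} \approx -5.7178$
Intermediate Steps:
$\frac{40950}{-19858} + \frac{40348}{-21298 + 10261} = 40950 \left(- \frac{1}{19858}\right) + \frac{40348}{-11037} = - \frac{20475}{9929} + 40348 \left(- \frac{1}{11037}\right) = - \frac{20475}{9929} - \frac{40348}{11037} = - \frac{626597867}{109586373}$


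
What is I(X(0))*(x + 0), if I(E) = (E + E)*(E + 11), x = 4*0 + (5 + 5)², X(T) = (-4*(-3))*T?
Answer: 0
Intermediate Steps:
X(T) = 12*T
x = 100 (x = 0 + 10² = 0 + 100 = 100)
I(E) = 2*E*(11 + E) (I(E) = (2*E)*(11 + E) = 2*E*(11 + E))
I(X(0))*(x + 0) = (2*(12*0)*(11 + 12*0))*(100 + 0) = (2*0*(11 + 0))*100 = (2*0*11)*100 = 0*100 = 0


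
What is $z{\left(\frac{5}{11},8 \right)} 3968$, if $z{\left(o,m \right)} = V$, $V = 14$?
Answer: $55552$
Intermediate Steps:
$z{\left(o,m \right)} = 14$
$z{\left(\frac{5}{11},8 \right)} 3968 = 14 \cdot 3968 = 55552$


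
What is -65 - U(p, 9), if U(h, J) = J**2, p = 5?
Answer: -146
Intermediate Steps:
-65 - U(p, 9) = -65 - 1*9**2 = -65 - 1*81 = -65 - 81 = -146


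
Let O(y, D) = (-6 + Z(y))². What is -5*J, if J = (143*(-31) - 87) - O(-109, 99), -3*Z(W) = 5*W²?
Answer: 17655668045/9 ≈ 1.9617e+9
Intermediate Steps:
Z(W) = -5*W²/3
O(y, D) = (-6 - 5*y²/3)²
J = -3531133609/9 (J = (143*(-31) - 87) - (18 + 5*(-109)²)²/9 = (-4433 - 87) - (18 + 5*11881)²/9 = -4520 - (18 + 59405)²/9 = -4520 - 59423²/9 = -4520 - 3531092929/9 = -3531133609/9 ≈ -3.9235e+8)
-5*J = -5*(-3531133609/9) = 17655668045/9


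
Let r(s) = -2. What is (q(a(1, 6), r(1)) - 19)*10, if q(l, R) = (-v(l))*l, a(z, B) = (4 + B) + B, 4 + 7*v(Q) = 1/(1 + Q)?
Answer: -11890/119 ≈ -99.916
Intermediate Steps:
v(Q) = -4/7 + 1/(7*(1 + Q))
a(z, B) = 4 + 2*B
q(l, R) = -l*(-3 - 4*l)/(7*(1 + l)) (q(l, R) = (-(-3 - 4*l)/(7*(1 + l)))*l = -l*(-3 - 4*l)/(7*(1 + l)))
(q(a(1, 6), r(1)) - 19)*10 = ((4 + 2*6)*(3 + 4*(4 + 2*6))/(7*(1 + (4 + 2*6))) - 19)*10 = ((4 + 12)*(3 + 4*(4 + 12))/(7*(1 + (4 + 12))) - 19)*10 = ((⅐)*16*(3 + 4*16)/(1 + 16) - 19)*10 = ((⅐)*16*(3 + 64)/17 - 19)*10 = ((⅐)*16*(1/17)*67 - 19)*10 = (1072/119 - 19)*10 = -1189/119*10 = -11890/119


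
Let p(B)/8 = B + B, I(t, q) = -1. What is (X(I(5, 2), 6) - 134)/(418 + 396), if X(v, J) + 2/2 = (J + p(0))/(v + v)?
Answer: -69/407 ≈ -0.16953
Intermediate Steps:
p(B) = 16*B (p(B) = 8*(B + B) = 8*(2*B) = 16*B)
X(v, J) = -1 + J/(2*v) (X(v, J) = -1 + (J + 16*0)/(v + v) = -1 + (J + 0)/((2*v)) = -1 + J*(1/(2*v)) = -1 + J/(2*v))
(X(I(5, 2), 6) - 134)/(418 + 396) = (((½)*6 - 1*(-1))/(-1) - 134)/(418 + 396) = (-(3 + 1) - 134)/814 = (-1*4 - 134)*(1/814) = (-4 - 134)*(1/814) = -138*1/814 = -69/407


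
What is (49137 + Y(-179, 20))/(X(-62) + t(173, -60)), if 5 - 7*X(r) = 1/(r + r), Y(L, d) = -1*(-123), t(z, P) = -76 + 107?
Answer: 42757680/27529 ≈ 1553.2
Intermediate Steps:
t(z, P) = 31
Y(L, d) = 123
X(r) = 5/7 - 1/(14*r) (X(r) = 5/7 - 1/(7*(r + r)) = 5/7 - 1/(2*r)/7 = 5/7 - 1/(14*r))
(49137 + Y(-179, 20))/(X(-62) + t(173, -60)) = (49137 + 123)/((1/14)*(-1 + 10*(-62))/(-62) + 31) = 49260/((1/14)*(-1/62)*(-1 - 620) + 31) = 49260/((1/14)*(-1/62)*(-621) + 31) = 49260/(621/868 + 31) = 49260/(27529/868) = 49260*(868/27529) = 42757680/27529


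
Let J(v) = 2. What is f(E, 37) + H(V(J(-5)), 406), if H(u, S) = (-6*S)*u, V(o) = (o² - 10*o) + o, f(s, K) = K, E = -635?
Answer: 34141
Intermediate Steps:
V(o) = o² - 9*o
H(u, S) = -6*S*u
f(E, 37) + H(V(J(-5)), 406) = 37 - 6*406*2*(-9 + 2) = 37 - 6*406*2*(-7) = 37 - 6*406*(-14) = 37 + 34104 = 34141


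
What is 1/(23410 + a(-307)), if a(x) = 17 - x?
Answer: 1/23734 ≈ 4.2134e-5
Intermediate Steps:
1/(23410 + a(-307)) = 1/(23410 + (17 - 1*(-307))) = 1/(23410 + (17 + 307)) = 1/(23410 + 324) = 1/23734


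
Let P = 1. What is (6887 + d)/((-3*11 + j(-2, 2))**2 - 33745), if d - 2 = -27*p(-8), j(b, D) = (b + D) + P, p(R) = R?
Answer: -7105/32721 ≈ -0.21714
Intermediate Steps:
j(b, D) = 1 + D + b (j(b, D) = (b + D) + 1 = (D + b) + 1 = 1 + D + b)
d = 218 (d = 2 - 27*(-8) = 2 + 216 = 218)
(6887 + d)/((-3*11 + j(-2, 2))**2 - 33745) = (6887 + 218)/((-3*11 + (1 + 2 - 2))**2 - 33745) = 7105/((-33 + 1)**2 - 33745) = 7105/((-32)**2 - 33745) = 7105/(1024 - 33745) = 7105/(-32721) = 7105*(-1/32721) = -7105/32721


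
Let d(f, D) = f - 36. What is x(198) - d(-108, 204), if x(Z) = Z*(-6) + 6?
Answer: -1038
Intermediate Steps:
x(Z) = 6 - 6*Z (x(Z) = -6*Z + 6 = 6 - 6*Z)
d(f, D) = -36 + f
x(198) - d(-108, 204) = (6 - 6*198) - (-36 - 108) = (6 - 1188) - 1*(-144) = -1182 + 144 = -1038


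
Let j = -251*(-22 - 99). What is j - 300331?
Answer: -269960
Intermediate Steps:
j = 30371 (j = -251*(-121) = 30371)
j - 300331 = 30371 - 300331 = -269960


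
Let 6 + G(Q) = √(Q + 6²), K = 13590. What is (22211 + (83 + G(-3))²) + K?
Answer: 41763 + 154*√33 ≈ 42648.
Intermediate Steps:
G(Q) = -6 + √(36 + Q) (G(Q) = -6 + √(Q + 6²) = -6 + √(Q + 36) = -6 + √(36 + Q))
(22211 + (83 + G(-3))²) + K = (22211 + (83 + (-6 + √(36 - 3)))²) + 13590 = (22211 + (83 + (-6 + √33))²) + 13590 = (22211 + (77 + √33)²) + 13590 = 35801 + (77 + √33)²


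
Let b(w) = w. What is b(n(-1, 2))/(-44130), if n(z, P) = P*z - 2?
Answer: 2/22065 ≈ 9.0641e-5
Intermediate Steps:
n(z, P) = -2 + P*z
b(n(-1, 2))/(-44130) = (-2 + 2*(-1))/(-44130) = (-2 - 2)*(-1/44130) = -4*(-1/44130) = 2/22065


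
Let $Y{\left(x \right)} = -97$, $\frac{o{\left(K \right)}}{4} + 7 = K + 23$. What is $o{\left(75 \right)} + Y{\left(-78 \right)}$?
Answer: $267$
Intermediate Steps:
$o{\left(K \right)} = 64 + 4 K$ ($o{\left(K \right)} = -28 + 4 \left(K + 23\right) = -28 + 4 \left(23 + K\right) = -28 + \left(92 + 4 K\right) = 64 + 4 K$)
$o{\left(75 \right)} + Y{\left(-78 \right)} = \left(64 + 4 \cdot 75\right) - 97 = \left(64 + 300\right) - 97 = 364 - 97 = 267$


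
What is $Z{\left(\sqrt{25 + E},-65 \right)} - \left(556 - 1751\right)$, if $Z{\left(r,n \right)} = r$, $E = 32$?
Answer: $1195 + \sqrt{57} \approx 1202.6$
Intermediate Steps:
$Z{\left(\sqrt{25 + E},-65 \right)} - \left(556 - 1751\right) = \sqrt{25 + 32} - \left(556 - 1751\right) = \sqrt{57} - -1195 = \sqrt{57} + 1195 = 1195 + \sqrt{57}$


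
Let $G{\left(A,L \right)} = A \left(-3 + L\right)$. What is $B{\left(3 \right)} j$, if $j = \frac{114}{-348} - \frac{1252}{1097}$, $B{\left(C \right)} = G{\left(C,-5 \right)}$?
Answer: $\frac{1121508}{31813} \approx 35.253$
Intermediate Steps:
$B{\left(C \right)} = - 8 C$ ($B{\left(C \right)} = C \left(-3 - 5\right) = C \left(-8\right) = - 8 C$)
$j = - \frac{93459}{63626}$ ($j = 114 \left(- \frac{1}{348}\right) - \frac{1252}{1097} = - \frac{19}{58} - \frac{1252}{1097} = - \frac{93459}{63626} \approx -1.4689$)
$B{\left(3 \right)} j = \left(-8\right) 3 \left(- \frac{93459}{63626}\right) = \left(-24\right) \left(- \frac{93459}{63626}\right) = \frac{1121508}{31813}$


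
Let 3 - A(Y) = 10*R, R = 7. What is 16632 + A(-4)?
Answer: 16565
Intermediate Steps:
A(Y) = -67 (A(Y) = 3 - 10*7 = 3 - 1*70 = 3 - 70 = -67)
16632 + A(-4) = 16632 - 67 = 16565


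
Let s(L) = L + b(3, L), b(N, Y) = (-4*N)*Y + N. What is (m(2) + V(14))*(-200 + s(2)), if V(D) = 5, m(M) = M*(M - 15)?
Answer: 4599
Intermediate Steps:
b(N, Y) = N - 4*N*Y (b(N, Y) = -4*N*Y + N = N - 4*N*Y)
m(M) = M*(-15 + M)
s(L) = 3 - 11*L (s(L) = L + 3*(1 - 4*L) = L + (3 - 12*L) = 3 - 11*L)
(m(2) + V(14))*(-200 + s(2)) = (2*(-15 + 2) + 5)*(-200 + (3 - 11*2)) = (2*(-13) + 5)*(-200 + (3 - 22)) = (-26 + 5)*(-200 - 19) = -21*(-219) = 4599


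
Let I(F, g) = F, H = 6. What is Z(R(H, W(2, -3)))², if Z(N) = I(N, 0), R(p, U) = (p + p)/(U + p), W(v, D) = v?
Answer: 9/4 ≈ 2.2500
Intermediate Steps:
R(p, U) = 2*p/(U + p) (R(p, U) = (2*p)/(U + p) = 2*p/(U + p))
Z(N) = N
Z(R(H, W(2, -3)))² = (2*6/(2 + 6))² = (2*6/8)² = (2*6*(⅛))² = (3/2)² = 9/4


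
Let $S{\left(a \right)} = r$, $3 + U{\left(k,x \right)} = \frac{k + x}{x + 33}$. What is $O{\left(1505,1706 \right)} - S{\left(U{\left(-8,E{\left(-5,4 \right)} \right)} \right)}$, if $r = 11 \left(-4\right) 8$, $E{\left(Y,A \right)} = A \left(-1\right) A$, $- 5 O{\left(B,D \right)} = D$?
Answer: $\frac{54}{5} \approx 10.8$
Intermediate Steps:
$O{\left(B,D \right)} = - \frac{D}{5}$
$E{\left(Y,A \right)} = - A^{2}$ ($E{\left(Y,A \right)} = - A A = - A^{2}$)
$r = -352$ ($r = \left(-44\right) 8 = -352$)
$U{\left(k,x \right)} = -3 + \frac{k + x}{33 + x}$ ($U{\left(k,x \right)} = -3 + \frac{k + x}{x + 33} = -3 + \frac{k + x}{33 + x}$)
$S{\left(a \right)} = -352$
$O{\left(1505,1706 \right)} - S{\left(U{\left(-8,E{\left(-5,4 \right)} \right)} \right)} = \left(- \frac{1}{5}\right) 1706 - -352 = - \frac{1706}{5} + 352 = \frac{54}{5}$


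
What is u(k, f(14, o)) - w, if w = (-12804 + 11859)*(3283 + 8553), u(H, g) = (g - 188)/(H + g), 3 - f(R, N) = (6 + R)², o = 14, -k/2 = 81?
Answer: 480955905/43 ≈ 1.1185e+7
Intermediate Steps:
k = -162 (k = -2*81 = -162)
f(R, N) = 3 - (6 + R)²
u(H, g) = (-188 + g)/(H + g)
w = -11185020 (w = -945*11836 = -11185020)
u(k, f(14, o)) - w = (-188 + (3 - (6 + 14)²))/(-162 + (3 - (6 + 14)²)) - 1*(-11185020) = (-188 + (3 - 1*20²))/(-162 + (3 - 1*20²)) + 11185020 = (-188 + (3 - 1*400))/(-162 + (3 - 1*400)) + 11185020 = (-188 + (3 - 400))/(-162 + (3 - 400)) + 11185020 = (-188 - 397)/(-162 - 397) + 11185020 = -585/(-559) + 11185020 = -1/559*(-585) + 11185020 = 45/43 + 11185020 = 480955905/43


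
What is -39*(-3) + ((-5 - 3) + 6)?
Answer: 115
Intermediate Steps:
-39*(-3) + ((-5 - 3) + 6) = 117 + (-8 + 6) = 117 - 2 = 115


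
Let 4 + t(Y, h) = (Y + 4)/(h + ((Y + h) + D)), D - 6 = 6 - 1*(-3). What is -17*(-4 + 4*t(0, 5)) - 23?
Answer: 7653/25 ≈ 306.12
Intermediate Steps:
D = 15 (D = 6 + (6 - 1*(-3)) = 6 + (6 + 3) = 6 + 9 = 15)
t(Y, h) = -4 + (4 + Y)/(15 + Y + 2*h) (t(Y, h) = -4 + (Y + 4)/(h + ((Y + h) + 15)) = -4 + (4 + Y)/(h + (15 + Y + h)) = -4 + (4 + Y)/(15 + Y + 2*h))
-17*(-4 + 4*t(0, 5)) - 23 = -17*(-4 + 4*((-56 - 8*5 - 3*0)/(15 + 0 + 2*5))) - 23 = -17*(-4 + 4*((-56 - 40 + 0)/(15 + 0 + 10))) - 23 = -17*(-4 + 4*(-96/25)) - 23 = -17*(-4 - 384/25) - 23 = -17*(-484/25) - 23 = 8228/25 - 23 = 7653/25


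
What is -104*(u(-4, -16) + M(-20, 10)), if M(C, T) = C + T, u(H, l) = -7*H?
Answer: -1872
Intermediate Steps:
-104*(u(-4, -16) + M(-20, 10)) = -104*(-7*(-4) + (-20 + 10)) = -104*(28 - 10) = -104*18 = -1872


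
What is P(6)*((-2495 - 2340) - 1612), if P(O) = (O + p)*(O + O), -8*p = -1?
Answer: -947709/2 ≈ -4.7385e+5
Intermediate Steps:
p = 1/8 (p = -1/8*(-1) = 1/8 ≈ 0.12500)
P(O) = 2*O*(1/8 + O) (P(O) = (O + 1/8)*(O + O) = (1/8 + O)*(2*O) = 2*O*(1/8 + O))
P(6)*((-2495 - 2340) - 1612) = ((1/4)*6*(1 + 8*6))*((-2495 - 2340) - 1612) = ((1/4)*6*(1 + 48))*(-4835 - 1612) = ((1/4)*6*49)*(-6447) = (147/2)*(-6447) = -947709/2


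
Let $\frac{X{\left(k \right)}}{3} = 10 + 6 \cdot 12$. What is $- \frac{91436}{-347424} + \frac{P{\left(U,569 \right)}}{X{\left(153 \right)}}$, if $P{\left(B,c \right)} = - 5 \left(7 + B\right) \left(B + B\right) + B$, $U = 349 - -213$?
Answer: $- \frac{15427330183}{1187032} \approx -12997.0$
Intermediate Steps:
$U = 562$ ($U = 349 + 213 = 562$)
$P{\left(B,c \right)} = B - 10 B \left(7 + B\right)$ ($P{\left(B,c \right)} = - 5 \left(7 + B\right) 2 B + B = - 5 \cdot 2 B \left(7 + B\right) + B = - 10 B \left(7 + B\right) + B = B - 10 B \left(7 + B\right)$)
$X{\left(k \right)} = 246$ ($X{\left(k \right)} = 3 \left(10 + 6 \cdot 12\right) = 3 \left(10 + 72\right) = 3 \cdot 82 = 246$)
$- \frac{91436}{-347424} + \frac{P{\left(U,569 \right)}}{X{\left(153 \right)}} = - \frac{91436}{-347424} + \frac{\left(-1\right) 562 \left(69 + 10 \cdot 562\right)}{246} = \left(-91436\right) \left(- \frac{1}{347424}\right) + \left(-1\right) 562 \left(69 + 5620\right) \frac{1}{246} = \frac{22859}{86856} + \left(-1\right) 562 \cdot 5689 \cdot \frac{1}{246} = \frac{22859}{86856} - \frac{1598609}{123} = - \frac{15427330183}{1187032}$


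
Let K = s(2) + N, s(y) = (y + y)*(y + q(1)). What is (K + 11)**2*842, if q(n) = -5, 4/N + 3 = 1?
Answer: 7578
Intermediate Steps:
N = -2 (N = 4/(-3 + 1) = 4/(-2) = 4*(-1/2) = -2)
s(y) = 2*y*(-5 + y) (s(y) = (y + y)*(y - 5) = (2*y)*(-5 + y) = 2*y*(-5 + y))
K = -14 (K = 2*2*(-5 + 2) - 2 = 2*2*(-3) - 2 = -12 - 2 = -14)
(K + 11)**2*842 = (-14 + 11)**2*842 = (-3)**2*842 = 9*842 = 7578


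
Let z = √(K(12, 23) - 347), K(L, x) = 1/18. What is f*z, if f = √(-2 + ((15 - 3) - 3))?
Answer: I*√87430/6 ≈ 49.281*I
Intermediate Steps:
K(L, x) = 1/18
z = I*√12490/6 (z = √(1/18 - 347) = √(-6245/18) = I*√12490/6 ≈ 18.626*I)
f = √7 (f = √(-2 + (12 - 3)) = √(-2 + 9) = √7 ≈ 2.6458)
f*z = √7*(I*√12490/6) = I*√87430/6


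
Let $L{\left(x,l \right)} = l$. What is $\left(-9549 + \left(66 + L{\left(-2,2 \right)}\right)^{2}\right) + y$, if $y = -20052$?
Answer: $-24977$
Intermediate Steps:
$\left(-9549 + \left(66 + L{\left(-2,2 \right)}\right)^{2}\right) + y = \left(-9549 + \left(66 + 2\right)^{2}\right) - 20052 = \left(-9549 + 68^{2}\right) - 20052 = \left(-9549 + 4624\right) - 20052 = -4925 - 20052 = -24977$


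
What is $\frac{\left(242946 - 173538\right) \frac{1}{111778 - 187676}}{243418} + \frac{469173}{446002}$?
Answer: $\frac{2166977942529789}{2059964976555682} \approx 1.0519$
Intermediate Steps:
$\frac{\left(242946 - 173538\right) \frac{1}{111778 - 187676}}{243418} + \frac{469173}{446002} = \frac{69408}{-75898} \cdot \frac{1}{243418} + 469173 \cdot \frac{1}{446002} = 69408 \left(- \frac{1}{75898}\right) \frac{1}{243418} + \frac{469173}{446002} = \left(- \frac{34704}{37949}\right) \frac{1}{243418} + \frac{469173}{446002} = - \frac{17352}{4618734841} + \frac{469173}{446002} = \frac{2166977942529789}{2059964976555682}$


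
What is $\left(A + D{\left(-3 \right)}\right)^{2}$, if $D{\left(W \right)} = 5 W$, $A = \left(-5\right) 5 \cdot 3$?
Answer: $8100$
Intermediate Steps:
$A = -75$ ($A = \left(-25\right) 3 = -75$)
$\left(A + D{\left(-3 \right)}\right)^{2} = \left(-75 + 5 \left(-3\right)\right)^{2} = \left(-75 - 15\right)^{2} = \left(-90\right)^{2} = 8100$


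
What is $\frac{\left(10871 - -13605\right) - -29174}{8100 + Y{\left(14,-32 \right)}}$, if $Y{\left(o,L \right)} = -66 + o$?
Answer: $\frac{26825}{4024} \approx 6.6663$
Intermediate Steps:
$\frac{\left(10871 - -13605\right) - -29174}{8100 + Y{\left(14,-32 \right)}} = \frac{\left(10871 - -13605\right) - -29174}{8100 + \left(-66 + 14\right)} = \frac{\left(10871 + 13605\right) + 29174}{8100 - 52} = \frac{24476 + 29174}{8048} = 53650 \cdot \frac{1}{8048} = \frac{26825}{4024}$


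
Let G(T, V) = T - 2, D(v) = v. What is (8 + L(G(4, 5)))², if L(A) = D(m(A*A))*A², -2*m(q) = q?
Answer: 0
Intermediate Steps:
m(q) = -q/2
G(T, V) = -2 + T
L(A) = -A⁴/2 (L(A) = (-A*A/2)*A² = (-A²/2)*A² = -A⁴/2)
(8 + L(G(4, 5)))² = (8 - (-2 + 4)⁴/2)² = (8 - ½*2⁴)² = (8 - ½*16)² = (8 - 8)² = 0² = 0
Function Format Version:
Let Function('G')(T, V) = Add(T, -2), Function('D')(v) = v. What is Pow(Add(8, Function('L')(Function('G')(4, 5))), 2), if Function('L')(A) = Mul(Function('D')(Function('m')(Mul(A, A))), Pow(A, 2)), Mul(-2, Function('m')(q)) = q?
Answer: 0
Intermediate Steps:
Function('m')(q) = Mul(Rational(-1, 2), q)
Function('G')(T, V) = Add(-2, T)
Function('L')(A) = Mul(Rational(-1, 2), Pow(A, 4)) (Function('L')(A) = Mul(Mul(Rational(-1, 2), Mul(A, A)), Pow(A, 2)) = Mul(Mul(Rational(-1, 2), Pow(A, 2)), Pow(A, 2)) = Mul(Rational(-1, 2), Pow(A, 4)))
Pow(Add(8, Function('L')(Function('G')(4, 5))), 2) = Pow(Add(8, Mul(Rational(-1, 2), Pow(Add(-2, 4), 4))), 2) = Pow(Add(8, Mul(Rational(-1, 2), Pow(2, 4))), 2) = Pow(Add(8, Mul(Rational(-1, 2), 16)), 2) = Pow(Add(8, -8), 2) = Pow(0, 2) = 0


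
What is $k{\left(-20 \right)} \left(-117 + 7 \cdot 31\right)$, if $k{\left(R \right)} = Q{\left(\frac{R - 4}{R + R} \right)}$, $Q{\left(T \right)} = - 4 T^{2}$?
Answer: $-144$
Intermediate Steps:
$k{\left(R \right)} = - \frac{\left(-4 + R\right)^{2}}{R^{2}}$ ($k{\left(R \right)} = - 4 \left(\frac{R - 4}{R + R}\right)^{2} = - 4 \left(\frac{-4 + R}{2 R}\right)^{2} = - 4 \frac{\left(-4 + R\right)^{2}}{4 R^{2}} = - \frac{\left(-4 + R\right)^{2}}{R^{2}}$)
$k{\left(-20 \right)} \left(-117 + 7 \cdot 31\right) = - \frac{\left(-4 - 20\right)^{2}}{400} \left(-117 + 7 \cdot 31\right) = \left(-1\right) \frac{1}{400} \left(-24\right)^{2} \left(-117 + 217\right) = \left(-1\right) \frac{1}{400} \cdot 576 \cdot 100 = \left(- \frac{36}{25}\right) 100 = -144$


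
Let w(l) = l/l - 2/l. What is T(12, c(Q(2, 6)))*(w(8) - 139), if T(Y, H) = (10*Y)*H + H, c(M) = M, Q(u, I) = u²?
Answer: -66913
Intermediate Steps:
w(l) = 1 - 2/l
T(Y, H) = H + 10*H*Y (T(Y, H) = 10*H*Y + H = H + 10*H*Y)
T(12, c(Q(2, 6)))*(w(8) - 139) = (2²*(1 + 10*12))*((-2 + 8)/8 - 139) = (4*(1 + 120))*((⅛)*6 - 139) = (4*121)*(¾ - 139) = 484*(-553/4) = -66913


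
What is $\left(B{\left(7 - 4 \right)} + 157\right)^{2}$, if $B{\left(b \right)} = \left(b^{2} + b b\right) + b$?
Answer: $31684$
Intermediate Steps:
$B{\left(b \right)} = b + 2 b^{2}$ ($B{\left(b \right)} = \left(b^{2} + b^{2}\right) + b = 2 b^{2} + b = b + 2 b^{2}$)
$\left(B{\left(7 - 4 \right)} + 157\right)^{2} = \left(\left(7 - 4\right) \left(1 + 2 \left(7 - 4\right)\right) + 157\right)^{2} = \left(3 \left(1 + 2 \cdot 3\right) + 157\right)^{2} = \left(3 \left(1 + 6\right) + 157\right)^{2} = \left(3 \cdot 7 + 157\right)^{2} = \left(21 + 157\right)^{2} = 178^{2} = 31684$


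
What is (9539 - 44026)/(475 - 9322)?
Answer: 34487/8847 ≈ 3.8982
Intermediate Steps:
(9539 - 44026)/(475 - 9322) = -34487/(-8847) = -34487*(-1/8847) = 34487/8847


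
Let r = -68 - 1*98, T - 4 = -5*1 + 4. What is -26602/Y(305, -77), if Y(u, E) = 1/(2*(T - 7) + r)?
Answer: 4628748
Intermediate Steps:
T = 3 (T = 4 + (-5*1 + 4) = 4 + (-5 + 4) = 4 - 1 = 3)
r = -166 (r = -68 - 98 = -166)
Y(u, E) = -1/174 (Y(u, E) = 1/(2*(3 - 7) - 166) = 1/(2*(-4) - 166) = 1/(-8 - 166) = 1/(-174) = -1/174)
-26602/Y(305, -77) = -26602/(-1/174) = -26602*(-174) = 4628748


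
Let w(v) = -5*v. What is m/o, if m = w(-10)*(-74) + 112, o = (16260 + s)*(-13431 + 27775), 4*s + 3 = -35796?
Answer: -598/17476371 ≈ -3.4218e-5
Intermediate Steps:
s = -35799/4 (s = -¾ + (¼)*(-35796) = -¾ - 8949 = -35799/4 ≈ -8949.8)
o = 104858226 (o = (16260 - 35799/4)*(-13431 + 27775) = (29241/4)*14344 = 104858226)
m = -3588 (m = -5*(-10)*(-74) + 112 = 50*(-74) + 112 = -3700 + 112 = -3588)
m/o = -3588/104858226 = -3588*1/104858226 = -598/17476371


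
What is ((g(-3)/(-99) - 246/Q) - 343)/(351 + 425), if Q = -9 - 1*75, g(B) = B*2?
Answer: -157085/358512 ≈ -0.43816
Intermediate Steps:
g(B) = 2*B
Q = -84 (Q = -9 - 75 = -84)
((g(-3)/(-99) - 246/Q) - 343)/(351 + 425) = (((2*(-3))/(-99) - 246/(-84)) - 343)/(351 + 425) = ((-6*(-1/99) - 246*(-1/84)) - 343)/776 = ((2/33 + 41/14) - 343)*(1/776) = (1381/462 - 343)*(1/776) = -157085/462*1/776 = -157085/358512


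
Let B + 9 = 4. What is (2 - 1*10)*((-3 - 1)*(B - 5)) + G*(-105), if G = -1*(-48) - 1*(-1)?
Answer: -5465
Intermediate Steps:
B = -5 (B = -9 + 4 = -5)
G = 49 (G = 48 + 1 = 49)
(2 - 1*10)*((-3 - 1)*(B - 5)) + G*(-105) = (2 - 1*10)*((-3 - 1)*(-5 - 5)) + 49*(-105) = (2 - 10)*(-4*(-10)) - 5145 = -8*40 - 5145 = -320 - 5145 = -5465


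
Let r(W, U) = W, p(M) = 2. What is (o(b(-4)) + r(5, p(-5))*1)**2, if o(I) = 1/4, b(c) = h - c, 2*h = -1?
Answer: 441/16 ≈ 27.563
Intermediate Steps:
h = -1/2 (h = (1/2)*(-1) = -1/2 ≈ -0.50000)
b(c) = -1/2 - c
o(I) = 1/4
(o(b(-4)) + r(5, p(-5))*1)**2 = (1/4 + 5*1)**2 = (1/4 + 5)**2 = (21/4)**2 = 441/16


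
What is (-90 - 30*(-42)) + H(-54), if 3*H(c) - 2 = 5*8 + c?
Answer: 1166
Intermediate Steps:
H(c) = 14 + c/3 (H(c) = ⅔ + (5*8 + c)/3 = ⅔ + (40 + c)/3 = ⅔ + (40/3 + c/3) = 14 + c/3)
(-90 - 30*(-42)) + H(-54) = (-90 - 30*(-42)) + (14 + (⅓)*(-54)) = (-90 + 1260) + (14 - 18) = 1170 - 4 = 1166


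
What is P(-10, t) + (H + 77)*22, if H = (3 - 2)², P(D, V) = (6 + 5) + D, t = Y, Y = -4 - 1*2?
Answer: 1717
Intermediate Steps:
Y = -6 (Y = -4 - 2 = -6)
t = -6
P(D, V) = 11 + D
H = 1 (H = 1² = 1)
P(-10, t) + (H + 77)*22 = (11 - 10) + (1 + 77)*22 = 1 + 78*22 = 1 + 1716 = 1717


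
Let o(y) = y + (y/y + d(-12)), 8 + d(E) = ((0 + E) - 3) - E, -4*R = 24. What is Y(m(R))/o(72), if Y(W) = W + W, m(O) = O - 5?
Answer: -11/31 ≈ -0.35484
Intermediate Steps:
R = -6 (R = -¼*24 = -6)
d(E) = -11 (d(E) = -8 + (((0 + E) - 3) - E) = -8 + ((E - 3) - E) = -8 + ((-3 + E) - E) = -8 - 3 = -11)
m(O) = -5 + O
o(y) = -10 + y (o(y) = y + (y/y - 11) = y + (1 - 11) = y - 10 = -10 + y)
Y(W) = 2*W
Y(m(R))/o(72) = (2*(-5 - 6))/(-10 + 72) = (2*(-11))/62 = -22*1/62 = -11/31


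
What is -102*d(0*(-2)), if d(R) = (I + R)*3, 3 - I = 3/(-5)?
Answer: -5508/5 ≈ -1101.6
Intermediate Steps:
I = 18/5 (I = 3 - 3/(-5) = 3 - 3*(-1)/5 = 3 - 1*(-3/5) = 3 + 3/5 = 18/5 ≈ 3.6000)
d(R) = 54/5 + 3*R (d(R) = (18/5 + R)*3 = 54/5 + 3*R)
-102*d(0*(-2)) = -102*(54/5 + 3*(0*(-2))) = -102*(54/5 + 3*0) = -102*(54/5 + 0) = -102*54/5 = -5508/5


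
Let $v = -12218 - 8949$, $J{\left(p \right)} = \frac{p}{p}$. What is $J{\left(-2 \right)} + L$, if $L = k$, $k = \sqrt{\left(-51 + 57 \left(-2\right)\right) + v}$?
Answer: $1 + 2 i \sqrt{5333} \approx 1.0 + 146.05 i$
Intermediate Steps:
$J{\left(p \right)} = 1$
$v = -21167$ ($v = -12218 - 8949 = -21167$)
$k = 2 i \sqrt{5333}$ ($k = \sqrt{\left(-51 + 57 \left(-2\right)\right) - 21167} = \sqrt{\left(-51 - 114\right) - 21167} = \sqrt{-165 - 21167} = \sqrt{-21332} = 2 i \sqrt{5333} \approx 146.05 i$)
$L = 2 i \sqrt{5333} \approx 146.05 i$
$J{\left(-2 \right)} + L = 1 + 2 i \sqrt{5333}$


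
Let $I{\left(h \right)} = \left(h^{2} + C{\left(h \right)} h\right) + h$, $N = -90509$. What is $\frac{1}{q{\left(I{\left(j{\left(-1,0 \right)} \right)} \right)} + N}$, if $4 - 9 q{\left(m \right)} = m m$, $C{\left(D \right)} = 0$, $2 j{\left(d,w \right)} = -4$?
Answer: $- \frac{1}{90509} \approx -1.1049 \cdot 10^{-5}$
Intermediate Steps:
$j{\left(d,w \right)} = -2$ ($j{\left(d,w \right)} = \frac{1}{2} \left(-4\right) = -2$)
$I{\left(h \right)} = h + h^{2}$ ($I{\left(h \right)} = \left(h^{2} + 0 h\right) + h = \left(h^{2} + 0\right) + h = h^{2} + h = h + h^{2}$)
$q{\left(m \right)} = \frac{4}{9} - \frac{m^{2}}{9}$ ($q{\left(m \right)} = \frac{4}{9} - \frac{m m}{9} = \frac{4}{9} - \frac{m^{2}}{9}$)
$\frac{1}{q{\left(I{\left(j{\left(-1,0 \right)} \right)} \right)} + N} = \frac{1}{\left(\frac{4}{9} - \frac{\left(- 2 \left(1 - 2\right)\right)^{2}}{9}\right) - 90509} = \frac{1}{\left(\frac{4}{9} - \frac{\left(\left(-2\right) \left(-1\right)\right)^{2}}{9}\right) - 90509} = \frac{1}{\left(\frac{4}{9} - \frac{2^{2}}{9}\right) - 90509} = \frac{1}{\left(\frac{4}{9} - \frac{4}{9}\right) - 90509} = \frac{1}{0 - 90509} = \frac{1}{-90509} = - \frac{1}{90509}$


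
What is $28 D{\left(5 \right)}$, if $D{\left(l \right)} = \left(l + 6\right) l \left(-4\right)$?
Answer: $-6160$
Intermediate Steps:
$D{\left(l \right)} = - 4 l \left(6 + l\right)$ ($D{\left(l \right)} = \left(6 + l\right) l \left(-4\right) = l \left(6 + l\right) \left(-4\right) = - 4 l \left(6 + l\right)$)
$28 D{\left(5 \right)} = 28 \left(\left(-4\right) 5 \left(6 + 5\right)\right) = 28 \left(\left(-4\right) 5 \cdot 11\right) = 28 \left(-220\right) = -6160$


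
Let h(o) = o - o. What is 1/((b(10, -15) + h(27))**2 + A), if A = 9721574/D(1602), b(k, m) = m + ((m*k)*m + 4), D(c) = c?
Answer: 801/4020370708 ≈ 1.9924e-7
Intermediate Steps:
h(o) = 0
b(k, m) = 4 + m + k*m**2 (b(k, m) = m + ((k*m)*m + 4) = m + (k*m**2 + 4) = m + (4 + k*m**2) = 4 + m + k*m**2)
A = 4860787/801 (A = 9721574/1602 = 9721574*(1/1602) = 4860787/801 ≈ 6068.4)
1/((b(10, -15) + h(27))**2 + A) = 1/(((4 - 15 + 10*(-15)**2) + 0)**2 + 4860787/801) = 1/(((4 - 15 + 10*225) + 0)**2 + 4860787/801) = 1/(((4 - 15 + 2250) + 0)**2 + 4860787/801) = 1/((2239 + 0)**2 + 4860787/801) = 1/(2239**2 + 4860787/801) = 1/(5013121 + 4860787/801) = 1/(4020370708/801) = 801/4020370708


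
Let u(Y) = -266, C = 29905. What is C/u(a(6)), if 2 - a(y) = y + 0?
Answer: -29905/266 ≈ -112.42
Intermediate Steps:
a(y) = 2 - y (a(y) = 2 - (y + 0) = 2 - y)
C/u(a(6)) = 29905/(-266) = 29905*(-1/266) = -29905/266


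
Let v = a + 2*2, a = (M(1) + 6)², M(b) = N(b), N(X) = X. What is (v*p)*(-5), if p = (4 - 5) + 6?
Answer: -1325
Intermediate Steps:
M(b) = b
a = 49 (a = (1 + 6)² = 7² = 49)
v = 53 (v = 49 + 2*2 = 49 + 4 = 53)
p = 5 (p = -1 + 6 = 5)
(v*p)*(-5) = (53*5)*(-5) = 265*(-5) = -1325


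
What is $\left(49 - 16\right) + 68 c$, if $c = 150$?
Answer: $10233$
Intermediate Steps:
$\left(49 - 16\right) + 68 c = \left(49 - 16\right) + 68 \cdot 150 = 33 + 10200 = 10233$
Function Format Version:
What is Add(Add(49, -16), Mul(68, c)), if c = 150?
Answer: 10233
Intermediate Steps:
Add(Add(49, -16), Mul(68, c)) = Add(Add(49, -16), Mul(68, 150)) = Add(33, 10200) = 10233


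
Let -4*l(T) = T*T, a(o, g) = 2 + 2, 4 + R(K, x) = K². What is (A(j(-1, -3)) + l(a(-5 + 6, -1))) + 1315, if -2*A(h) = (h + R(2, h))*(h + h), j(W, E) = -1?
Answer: 1310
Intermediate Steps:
R(K, x) = -4 + K²
A(h) = -h² (A(h) = -(h + (-4 + 2²))*(h + h)/2 = -(h + (-4 + 4))*2*h/2 = -(h + 0)*2*h/2 = -h*2*h/2 = -h²)
a(o, g) = 4
l(T) = -T²/4 (l(T) = -T*T/4 = -T²/4)
(A(j(-1, -3)) + l(a(-5 + 6, -1))) + 1315 = (-1*(-1)² - ¼*4²) + 1315 = (-1*1 - ¼*16) + 1315 = (-1 - 4) + 1315 = -5 + 1315 = 1310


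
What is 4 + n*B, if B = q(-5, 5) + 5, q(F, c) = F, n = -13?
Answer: 4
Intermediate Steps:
B = 0 (B = -5 + 5 = 0)
4 + n*B = 4 - 13*0 = 4 + 0 = 4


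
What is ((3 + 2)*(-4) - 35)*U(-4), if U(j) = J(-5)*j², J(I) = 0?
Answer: 0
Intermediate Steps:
U(j) = 0 (U(j) = 0*j² = 0)
((3 + 2)*(-4) - 35)*U(-4) = ((3 + 2)*(-4) - 35)*0 = (5*(-4) - 35)*0 = (-20 - 35)*0 = -55*0 = 0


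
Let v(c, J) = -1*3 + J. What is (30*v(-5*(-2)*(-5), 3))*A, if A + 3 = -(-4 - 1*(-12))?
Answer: 0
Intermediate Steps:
A = -11 (A = -3 - (-4 - 1*(-12)) = -3 - (-4 + 12) = -3 - 1*8 = -3 - 8 = -11)
v(c, J) = -3 + J
(30*v(-5*(-2)*(-5), 3))*A = (30*(-3 + 3))*(-11) = (30*0)*(-11) = 0*(-11) = 0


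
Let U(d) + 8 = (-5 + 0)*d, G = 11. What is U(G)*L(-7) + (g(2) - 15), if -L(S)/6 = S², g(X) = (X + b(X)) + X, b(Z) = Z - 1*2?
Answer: 18511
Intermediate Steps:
b(Z) = -2 + Z (b(Z) = Z - 2 = -2 + Z)
g(X) = -2 + 3*X (g(X) = (X + (-2 + X)) + X = (-2 + 2*X) + X = -2 + 3*X)
U(d) = -8 - 5*d (U(d) = -8 + (-5 + 0)*d = -8 - 5*d)
L(S) = -6*S²
U(G)*L(-7) + (g(2) - 15) = (-8 - 5*11)*(-6*(-7)²) + ((-2 + 3*2) - 15) = (-8 - 55)*(-6*49) + ((-2 + 6) - 15) = -63*(-294) + (4 - 15) = 18522 - 11 = 18511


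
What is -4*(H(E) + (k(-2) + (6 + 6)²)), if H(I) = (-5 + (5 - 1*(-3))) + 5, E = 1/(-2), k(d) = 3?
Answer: -620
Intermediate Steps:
E = -½ ≈ -0.50000
H(I) = 8 (H(I) = (-5 + (5 + 3)) + 5 = (-5 + 8) + 5 = 3 + 5 = 8)
-4*(H(E) + (k(-2) + (6 + 6)²)) = -4*(8 + (3 + (6 + 6)²)) = -4*(8 + (3 + 12²)) = -4*(8 + (3 + 144)) = -4*(8 + 147) = -4*155 = -620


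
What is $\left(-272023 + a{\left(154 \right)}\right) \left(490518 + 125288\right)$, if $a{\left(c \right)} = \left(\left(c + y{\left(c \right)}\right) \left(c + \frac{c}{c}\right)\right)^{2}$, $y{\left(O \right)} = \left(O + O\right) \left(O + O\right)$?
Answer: $133573123462625089062$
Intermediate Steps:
$y{\left(O \right)} = 4 O^{2}$ ($y{\left(O \right)} = 2 O 2 O = 4 O^{2}$)
$a{\left(c \right)} = \left(1 + c\right)^{2} \left(c + 4 c^{2}\right)^{2}$ ($a{\left(c \right)} = \left(\left(c + 4 c^{2}\right) \left(c + \frac{c}{c}\right)\right)^{2} = \left(\left(c + 4 c^{2}\right) \left(c + 1\right)\right)^{2} = \left(\left(c + 4 c^{2}\right) \left(1 + c\right)\right)^{2} = \left(\left(1 + c\right) \left(c + 4 c^{2}\right)\right)^{2} = \left(1 + c\right)^{2} \left(c + 4 c^{2}\right)^{2}$)
$\left(-272023 + a{\left(154 \right)}\right) \left(490518 + 125288\right) = \left(-272023 + 154^{2} \left(1 + 154\right)^{2} \left(1 + 4 \cdot 154\right)^{2}\right) \left(490518 + 125288\right) = \left(-272023 + 23716 \cdot 155^{2} \left(1 + 616\right)^{2}\right) 615806 = \left(-272023 + 23716 \cdot 24025 \cdot 617^{2}\right) 615806 = \left(-272023 + 23716 \cdot 24025 \cdot 380689\right) 615806 = \left(-272023 + 216907798284100\right) 615806 = 216907798012077 \cdot 615806 = 133573123462625089062$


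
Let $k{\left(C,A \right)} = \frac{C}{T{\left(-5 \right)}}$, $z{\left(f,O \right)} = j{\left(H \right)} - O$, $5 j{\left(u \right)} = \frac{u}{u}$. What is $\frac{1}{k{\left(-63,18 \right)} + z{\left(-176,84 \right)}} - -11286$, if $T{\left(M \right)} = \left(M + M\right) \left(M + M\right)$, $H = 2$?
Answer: $\frac{95287598}{8443} \approx 11286.0$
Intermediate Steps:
$j{\left(u \right)} = \frac{1}{5}$ ($j{\left(u \right)} = \frac{u \frac{1}{u}}{5} = \frac{1}{5} \cdot 1 = \frac{1}{5}$)
$z{\left(f,O \right)} = \frac{1}{5} - O$
$T{\left(M \right)} = 4 M^{2}$ ($T{\left(M \right)} = 2 M 2 M = 4 M^{2}$)
$k{\left(C,A \right)} = \frac{C}{100}$ ($k{\left(C,A \right)} = \frac{C}{4 \left(-5\right)^{2}} = \frac{C}{4 \cdot 25} = \frac{C}{100}$)
$\frac{1}{k{\left(-63,18 \right)} + z{\left(-176,84 \right)}} - -11286 = \frac{1}{\frac{1}{100} \left(-63\right) + \left(\frac{1}{5} - 84\right)} - -11286 = \frac{1}{- \frac{63}{100} + \left(\frac{1}{5} - 84\right)} + 11286 = \frac{1}{- \frac{63}{100} - \frac{419}{5}} + 11286 = \frac{1}{- \frac{8443}{100}} + 11286 = - \frac{100}{8443} + 11286 = \frac{95287598}{8443}$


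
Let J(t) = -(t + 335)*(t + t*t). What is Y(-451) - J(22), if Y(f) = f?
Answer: 180191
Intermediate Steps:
J(t) = -(335 + t)*(t + t**2)
Y(-451) - J(22) = -451 - (-1)*22*(335 + 22**2 + 336*22) = -451 - (-1)*22*(335 + 484 + 7392) = -451 - (-1)*22*8211 = -451 - 1*(-180642) = -451 + 180642 = 180191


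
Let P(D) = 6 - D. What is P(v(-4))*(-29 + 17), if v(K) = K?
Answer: -120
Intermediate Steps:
P(v(-4))*(-29 + 17) = (6 - 1*(-4))*(-29 + 17) = (6 + 4)*(-12) = 10*(-12) = -120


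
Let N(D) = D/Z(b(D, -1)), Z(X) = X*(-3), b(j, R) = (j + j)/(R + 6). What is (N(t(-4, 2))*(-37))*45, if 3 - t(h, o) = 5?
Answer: 2775/2 ≈ 1387.5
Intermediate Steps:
t(h, o) = -2 (t(h, o) = 3 - 1*5 = 3 - 5 = -2)
b(j, R) = 2*j/(6 + R) (b(j, R) = (2*j)/(6 + R) = 2*j/(6 + R))
Z(X) = -3*X
N(D) = -5/6 (N(D) = D/((-6*D/(6 - 1))) = D/((-6*D/5)) = D*(-5/(6*D)) = -5/6)
(N(t(-4, 2))*(-37))*45 = -5/6*(-37)*45 = (185/6)*45 = 2775/2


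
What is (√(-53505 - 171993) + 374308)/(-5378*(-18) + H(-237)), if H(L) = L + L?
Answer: 187154/48165 + 7*I*√4602/96330 ≈ 3.8857 + 0.0049296*I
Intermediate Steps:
H(L) = 2*L
(√(-53505 - 171993) + 374308)/(-5378*(-18) + H(-237)) = (√(-53505 - 171993) + 374308)/(-5378*(-18) + 2*(-237)) = (√(-225498) + 374308)/(96804 - 474) = (7*I*√4602 + 374308)/96330 = (374308 + 7*I*√4602)*(1/96330) = 187154/48165 + 7*I*√4602/96330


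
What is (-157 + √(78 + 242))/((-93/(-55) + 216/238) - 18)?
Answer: 1027565/100803 - 52360*√5/100803 ≈ 9.0323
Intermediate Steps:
(-157 + √(78 + 242))/((-93/(-55) + 216/238) - 18) = (-157 + √320)/((-93*(-1/55) + 216*(1/238)) - 18) = (-157 + 8*√5)/((93/55 + 108/119) - 18) = (-157 + 8*√5)/(17007/6545 - 18) = (-157 + 8*√5)/(-100803/6545) = (-157 + 8*√5)*(-6545/100803) = 1027565/100803 - 52360*√5/100803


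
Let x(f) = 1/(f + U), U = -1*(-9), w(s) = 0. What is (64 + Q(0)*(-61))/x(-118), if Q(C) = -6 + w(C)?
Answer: -46870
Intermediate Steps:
U = 9
Q(C) = -6 (Q(C) = -6 + 0 = -6)
x(f) = 1/(9 + f) (x(f) = 1/(f + 9) = 1/(9 + f))
(64 + Q(0)*(-61))/x(-118) = (64 - 6*(-61))/(1/(9 - 118)) = (64 + 366)/(1/(-109)) = 430/(-1/109) = 430*(-109) = -46870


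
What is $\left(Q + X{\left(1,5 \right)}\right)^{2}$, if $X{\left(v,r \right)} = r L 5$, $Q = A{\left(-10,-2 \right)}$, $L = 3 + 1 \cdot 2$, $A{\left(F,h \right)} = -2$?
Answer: $15129$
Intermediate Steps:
$L = 5$ ($L = 3 + 2 = 5$)
$Q = -2$
$X{\left(v,r \right)} = 25 r$ ($X{\left(v,r \right)} = r 5 \cdot 5 = 5 r 5 = 25 r$)
$\left(Q + X{\left(1,5 \right)}\right)^{2} = \left(-2 + 25 \cdot 5\right)^{2} = \left(-2 + 125\right)^{2} = 123^{2} = 15129$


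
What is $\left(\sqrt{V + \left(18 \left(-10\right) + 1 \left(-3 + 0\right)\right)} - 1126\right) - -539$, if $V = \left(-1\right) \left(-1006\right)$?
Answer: $-587 + \sqrt{823} \approx -558.31$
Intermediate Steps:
$V = 1006$
$\left(\sqrt{V + \left(18 \left(-10\right) + 1 \left(-3 + 0\right)\right)} - 1126\right) - -539 = \left(\sqrt{1006 + \left(18 \left(-10\right) + 1 \left(-3 + 0\right)\right)} - 1126\right) - -539 = \left(\sqrt{1006 + \left(-180 + 1 \left(-3\right)\right)} - 1126\right) + 539 = \left(\sqrt{1006 - 183} - 1126\right) + 539 = \left(\sqrt{823} - 1126\right) + 539 = \left(-1126 + \sqrt{823}\right) + 539 = -587 + \sqrt{823}$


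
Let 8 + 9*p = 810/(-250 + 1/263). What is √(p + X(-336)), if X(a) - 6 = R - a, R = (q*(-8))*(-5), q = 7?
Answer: 2*√6037794446530/197247 ≈ 24.915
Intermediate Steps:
p = -739022/591741 (p = -8/9 + (810/(-250 + 1/263))/9 = -8/9 + (810/(-65749/263))/9 = -8/9 + (810*(-263/65749))/9 = -8/9 + (⅑)*(-213030/65749) = -8/9 - 23670/65749 = -739022/591741 ≈ -1.2489)
R = 280 (R = (7*(-8))*(-5) = -56*(-5) = 280)
X(a) = 286 - a (X(a) = 6 + (280 - a) = 286 - a)
√(p + X(-336)) = √(-739022/591741 + (286 - 1*(-336))) = √(-739022/591741 + (286 + 336)) = √(-739022/591741 + 622) = √(367323880/591741) = 2*√6037794446530/197247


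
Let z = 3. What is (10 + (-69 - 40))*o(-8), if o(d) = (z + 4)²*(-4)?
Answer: 19404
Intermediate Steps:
o(d) = -196 (o(d) = (3 + 4)²*(-4) = 7²*(-4) = 49*(-4) = -196)
(10 + (-69 - 40))*o(-8) = (10 + (-69 - 40))*(-196) = (10 - 109)*(-196) = -99*(-196) = 19404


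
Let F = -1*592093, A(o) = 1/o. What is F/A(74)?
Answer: -43814882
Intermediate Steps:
F = -592093
F/A(74) = -592093/(1/74) = -592093/1/74 = -592093*74 = -43814882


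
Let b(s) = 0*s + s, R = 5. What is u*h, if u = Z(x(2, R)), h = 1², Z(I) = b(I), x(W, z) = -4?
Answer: -4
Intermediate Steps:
b(s) = s (b(s) = 0 + s = s)
Z(I) = I
h = 1
u = -4
u*h = -4*1 = -4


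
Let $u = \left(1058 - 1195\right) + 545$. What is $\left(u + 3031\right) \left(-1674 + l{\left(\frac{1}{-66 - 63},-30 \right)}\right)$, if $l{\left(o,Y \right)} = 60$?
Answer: $-5550546$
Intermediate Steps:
$u = 408$ ($u = -137 + 545 = 408$)
$\left(u + 3031\right) \left(-1674 + l{\left(\frac{1}{-66 - 63},-30 \right)}\right) = \left(408 + 3031\right) \left(-1674 + 60\right) = 3439 \left(-1614\right) = -5550546$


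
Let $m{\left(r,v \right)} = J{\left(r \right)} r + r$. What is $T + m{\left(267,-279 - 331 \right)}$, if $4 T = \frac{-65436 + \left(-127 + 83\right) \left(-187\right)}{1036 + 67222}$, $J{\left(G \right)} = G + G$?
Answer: $\frac{4875149854}{34129} \approx 1.4284 \cdot 10^{5}$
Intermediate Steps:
$J{\left(G \right)} = 2 G$
$m{\left(r,v \right)} = r + 2 r^{2}$ ($m{\left(r,v \right)} = 2 r r + r = 2 r^{2} + r = r + 2 r^{2}$)
$T = - \frac{7151}{34129}$ ($T = \frac{\left(-65436 + \left(-127 + 83\right) \left(-187\right)\right) \frac{1}{1036 + 67222}}{4} = \frac{\left(-65436 - -8228\right) \frac{1}{68258}}{4} = \frac{\left(-65436 + 8228\right) \frac{1}{68258}}{4} = \frac{\left(-57208\right) \frac{1}{68258}}{4} = \frac{1}{4} \left(- \frac{28604}{34129}\right) = - \frac{7151}{34129} \approx -0.20953$)
$T + m{\left(267,-279 - 331 \right)} = - \frac{7151}{34129} + 267 \left(1 + 2 \cdot 267\right) = - \frac{7151}{34129} + 267 \left(1 + 534\right) = - \frac{7151}{34129} + 267 \cdot 535 = - \frac{7151}{34129} + 142845 = \frac{4875149854}{34129}$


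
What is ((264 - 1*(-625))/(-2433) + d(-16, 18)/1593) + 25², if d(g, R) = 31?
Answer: 807004957/1291923 ≈ 624.65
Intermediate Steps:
((264 - 1*(-625))/(-2433) + d(-16, 18)/1593) + 25² = ((264 - 1*(-625))/(-2433) + 31/1593) + 25² = ((264 + 625)*(-1/2433) + 31*(1/1593)) + 625 = (889*(-1/2433) + 31/1593) + 625 = (-889/2433 + 31/1593) + 625 = -446918/1291923 + 625 = 807004957/1291923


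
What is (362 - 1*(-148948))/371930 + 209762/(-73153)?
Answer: -6709430623/2720779529 ≈ -2.4660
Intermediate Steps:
(362 - 1*(-148948))/371930 + 209762/(-73153) = (362 + 148948)*(1/371930) + 209762*(-1/73153) = 149310*(1/371930) - 209762/73153 = 14931/37193 - 209762/73153 = -6709430623/2720779529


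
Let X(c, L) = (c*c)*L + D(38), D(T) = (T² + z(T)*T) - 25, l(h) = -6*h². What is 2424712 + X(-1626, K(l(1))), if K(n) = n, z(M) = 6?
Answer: -13436897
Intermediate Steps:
D(T) = -25 + T² + 6*T (D(T) = (T² + 6*T) - 25 = -25 + T² + 6*T)
X(c, L) = 1647 + L*c² (X(c, L) = (c*c)*L + (-25 + 38² + 6*38) = c²*L + (-25 + 1444 + 228) = L*c² + 1647 = 1647 + L*c²)
2424712 + X(-1626, K(l(1))) = 2424712 + (1647 - 6*1²*(-1626)²) = 2424712 + (1647 - 6*1*2643876) = 2424712 + (1647 - 6*2643876) = 2424712 + (1647 - 15863256) = 2424712 - 15861609 = -13436897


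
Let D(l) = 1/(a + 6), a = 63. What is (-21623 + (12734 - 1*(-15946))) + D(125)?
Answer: 486934/69 ≈ 7057.0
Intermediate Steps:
D(l) = 1/69 (D(l) = 1/(63 + 6) = 1/69)
(-21623 + (12734 - 1*(-15946))) + D(125) = (-21623 + (12734 - 1*(-15946))) + 1/69 = (-21623 + (12734 + 15946)) + 1/69 = (-21623 + 28680) + 1/69 = 7057 + 1/69 = 486934/69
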